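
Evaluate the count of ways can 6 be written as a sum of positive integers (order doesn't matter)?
11

Solution: Pentagonal recurrence p(n) = p(n−1) + p(n−2) − p(n−5) − p(n−7) + …: p(6) = p(5) + p(4) − p(1) = 7 + 5 − 1 = 11.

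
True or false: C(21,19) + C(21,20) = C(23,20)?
False

Reasoning: Pascal's identity gives C(22,20) = 231, whereas C(23,20) = 1,771.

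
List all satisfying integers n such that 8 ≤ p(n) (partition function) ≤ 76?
6, 7, 8, 9, 10, 11

Solution: Tabulating p(n) via p(n) = p(n−1) + p(n−2) − p(n−5) − p(n−7) + …: p(5)=7; p(6)=11; p(7)=15; p(8)=22; p(9)=30; p(10)=42; p(11)=56; p(12)=77. So valid n = 6, 7, 8, 9, 10, 11.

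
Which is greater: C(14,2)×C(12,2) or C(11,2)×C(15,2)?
C(14,2)×C(12,2)

C(14,2)×C(12,2)=6,006, C(11,2)×C(15,2)=5,775.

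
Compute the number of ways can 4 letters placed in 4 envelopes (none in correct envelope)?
9

Reasoning: Using D(n) = (n-1)[D(n-1) + D(n-2)]:
D(4) = (4-1) × [D(3) + D(2)]
      = 3 × [2 + 1]
      = 3 × 3
      = 9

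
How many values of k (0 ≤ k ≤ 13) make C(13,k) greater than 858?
4

Reasoning: Row 13 is unimodal and symmetric about k=13/2. C(13,4)=715 ≤ 858; C(13,5)=1,287 > 858; by symmetry C(13,k) > 858 for k = 5..8. That's 8 - 5 + 1 = 4 values.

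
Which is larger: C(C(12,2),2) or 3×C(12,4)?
C(C(12,2),2)

Working:
C(C(12,2),2)=2,145, 3×C(12,4)=1,485.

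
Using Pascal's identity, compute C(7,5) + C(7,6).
28
C(7,5) + C(7,6) = C(8,6) = 28.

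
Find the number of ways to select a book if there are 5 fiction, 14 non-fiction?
19
By the addition principle: 5 + 14 = 19.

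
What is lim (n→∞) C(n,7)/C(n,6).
∞

Working:
C(n,7)/C(n,6) = (n-6)/7 → ∞ as n → ∞.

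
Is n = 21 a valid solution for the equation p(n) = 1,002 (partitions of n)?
No

Solution: Pentagonal recurrence p(n) = p(n−1) + p(n−2) − p(n−5) − p(n−7) + …: p(21) = p(20) + p(19) − p(16) − p(14) + p(9) + p(6) = 627 + 490 − 231 − 135 + 30 + 11 = 792, which does not equal 1,002.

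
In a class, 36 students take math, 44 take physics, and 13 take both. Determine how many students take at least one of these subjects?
67

Solution: |A∪B| = |A|+|B|-|A∩B| = 36+44-13 = 67.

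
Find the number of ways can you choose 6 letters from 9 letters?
84

Explanation: C(9,6) = 9! / (6! × (9-6)!)
         = 9! / (6! × 3!)
         = 84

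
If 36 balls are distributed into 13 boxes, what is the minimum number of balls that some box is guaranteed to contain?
Pigeonhole: ⌈36/13⌉ = 3.
Final answer: 3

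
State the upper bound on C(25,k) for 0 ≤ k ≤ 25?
Maximum at k = 12 or k = 13: C(25,12) = 5,200,300.
Final answer: 5,200,300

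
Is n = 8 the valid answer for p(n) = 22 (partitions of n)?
Yes

Working:
Pentagonal recurrence p(n) = p(n−1) + p(n−2) − p(n−5) − p(n−7) + …: p(8) = p(7) + p(6) − p(3) − p(1) = 15 + 11 − 3 − 1 = 22, which equals 22.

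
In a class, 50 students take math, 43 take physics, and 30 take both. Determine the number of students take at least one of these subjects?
63
|A∪B| = |A|+|B|-|A∩B| = 50+43-30 = 63.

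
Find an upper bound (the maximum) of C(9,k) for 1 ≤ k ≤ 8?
C(9,k) is maximised at the centre of the row: C(9,4) = 126.
Final answer: 126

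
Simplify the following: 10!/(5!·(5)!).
252

Working:
This is C(10,5) = 252.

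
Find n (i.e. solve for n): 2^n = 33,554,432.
25
33,554,432 = 1,024 × 1,024 × 32 = 2^10 × 2^10 × 2^5 = 2^25, so n = 25.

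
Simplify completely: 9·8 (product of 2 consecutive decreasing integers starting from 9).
72

Solution: This is P(9,2) = 9!/(7)! = 72.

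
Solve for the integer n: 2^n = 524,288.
19

Working:
524,288 = 1,024 × 512 = 2^10 × 2^9 = 2^19, so n = 19.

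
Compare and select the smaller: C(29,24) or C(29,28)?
C(29,28)

Explanation: C(29,24)=118,755, C(29,28)=29.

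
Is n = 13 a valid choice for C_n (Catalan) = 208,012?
C_13 = C(26,13)/(13+1) = 10,400,600/14 = 742,900, which does not equal 208,012.

Answer: No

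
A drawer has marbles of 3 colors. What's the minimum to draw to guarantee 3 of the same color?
7

Explanation: Worst case: 2 of each = 6. One more: 7.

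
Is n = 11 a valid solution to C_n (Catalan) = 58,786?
Yes
C_11 = C(22,11)/(11+1) = 705,432/12 = 58,786, which equals 58,786.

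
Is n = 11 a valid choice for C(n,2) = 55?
Yes

Working:
C(11,2) = 11·10/2! = 110/2 = 55, which equals 55.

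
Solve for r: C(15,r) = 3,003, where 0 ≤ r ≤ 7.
C(15,r) is increasing for 0 ≤ r ≤ 7. Stepping up (C(15,r+1) = C(15,r)·(15−r)/(r+1)): C(15,1) = 15, C(15,2) = 105, C(15,3) = 455, C(15,4) = 1,365, C(15,5) = 3,003 ✓. So r = 5.
Final answer: 5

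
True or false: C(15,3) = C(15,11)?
False

C(15,3) = 455 but C(15,11) = 1,365; symmetry gives C(15,3) = C(15,12), not C(15,11).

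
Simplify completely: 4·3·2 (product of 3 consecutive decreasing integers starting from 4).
24
This is P(4,3) = 4!/(1)! = 24.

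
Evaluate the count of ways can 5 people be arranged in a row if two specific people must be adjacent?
48

Reasoning: Treat pair as unit: (5-1)! arrangements × 2 internal orders = 48.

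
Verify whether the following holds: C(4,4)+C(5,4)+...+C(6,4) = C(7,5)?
True

Explanation: Hockey stick identity gives Σ = C(7,5) = 21; RHS C(7,5) = 21.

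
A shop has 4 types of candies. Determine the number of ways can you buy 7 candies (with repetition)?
Stars and bars: C(7+4-1, 7) = C(10, 7) = 120.
Final answer: 120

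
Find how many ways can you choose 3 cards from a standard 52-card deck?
22,100
C(52,3) = 22,100.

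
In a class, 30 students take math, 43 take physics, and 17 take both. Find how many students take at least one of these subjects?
56

Working:
|A∪B| = |A|+|B|-|A∩B| = 30+43-17 = 56.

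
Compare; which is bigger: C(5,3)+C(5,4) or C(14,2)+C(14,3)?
C(14,2)+C(14,3)

Solution: First=15, Second=455.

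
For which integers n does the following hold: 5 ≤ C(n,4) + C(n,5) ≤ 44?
C(4,4)+C(4,5)=1; C(5,4)+C(5,5)=6; C(6,4)+C(6,5)=21; C(7,4)+C(7,5)=56. So valid n = 5, 6.

Answer: 5, 6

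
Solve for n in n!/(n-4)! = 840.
7

Solution: n!/(n-4)! = n×(n-1)×(n-2)×(n-3), a product of 4 consecutive integers ≈ (n−1.5)^4. 840^(1/4) + 1.5 ≈ 6.9; check n = 7: 7×6×5×4 = 840 ✓. So n = 7.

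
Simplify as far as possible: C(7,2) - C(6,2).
6

Working:
C(7,2) - C(6,2) = C(6,1) = 6.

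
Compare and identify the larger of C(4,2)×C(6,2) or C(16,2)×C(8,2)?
C(16,2)×C(8,2)

Explanation: C(4,2)×C(6,2)=90, C(16,2)×C(8,2)=3,360.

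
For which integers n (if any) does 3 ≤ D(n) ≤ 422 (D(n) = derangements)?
4, 5, 6

Solution: Using D(n) = (n−1)[D(n−1) + D(n−2)] with D(1)=0, D(2)=1: D(3)=2; D(4)=9; D(5)=44; D(6)=265; D(7)=1,854. So valid n = 4, 5, 6.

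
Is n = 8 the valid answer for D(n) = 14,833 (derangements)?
Yes
D(8) = (8-1)·[D(7) + D(6)] = 7·[1,854 + 265] = 14,833, which equals 14,833.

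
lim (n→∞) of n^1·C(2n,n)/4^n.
∞

Explanation: C(2n,n) ~ 4^n/√(πn), so n^1·C(2n,n)/4^n ~ n^(1 − 1/2)/√π → ∞.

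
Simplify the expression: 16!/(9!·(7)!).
11,440

Working:
This is C(16,9) = 11,440.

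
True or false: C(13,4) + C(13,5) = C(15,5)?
False

Pascal's identity gives C(14,5) = 2,002, whereas C(15,5) = 3,003.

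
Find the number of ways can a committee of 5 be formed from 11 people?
C(11,5) = 11! / (5! × (11-5)!)
         = 11! / (5! × 6!)
         = 462
Final answer: 462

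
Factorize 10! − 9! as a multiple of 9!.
10! − 9! = 10·9! − 9! = (10 − 1)·9! = 9 × 9! = 3,265,920.
Final answer: 9 × 9! = 3,265,920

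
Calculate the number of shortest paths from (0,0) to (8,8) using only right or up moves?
12,870

Explanation: Choose 8 rights from 16 moves: C(16,8) = 12,870.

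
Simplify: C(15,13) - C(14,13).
91

Reasoning: C(15,13) - C(14,13) = C(14,12) = 91.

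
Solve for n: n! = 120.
n! is strictly increasing. 3! = 6, 4! = 24, 5! = 120 ✓. So n = 5.
Final answer: 5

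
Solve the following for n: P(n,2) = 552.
24

P(n,2) = n(n−1) is increasing in n; n(n−1) ≈ (n−0.5)^2 = 552 gives n ≈ 24.0. Check: P(22,2) = 462, P(23,2) = 506, P(24,2) = 552 ✓. So n = 24.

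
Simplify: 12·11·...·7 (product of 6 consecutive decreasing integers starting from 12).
665,280

Solution: This is P(12,6) = 12!/(6)! = 665,280.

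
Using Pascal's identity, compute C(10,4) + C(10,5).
C(10,4) + C(10,5) = C(11,5) = 462.
Final answer: 462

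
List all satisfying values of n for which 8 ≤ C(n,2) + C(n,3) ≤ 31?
4, 5

Solution: C(3,2)+C(3,3)=4; C(4,2)+C(4,3)=10; C(5,2)+C(5,3)=20; C(6,2)+C(6,3)=35. So valid n = 4, 5.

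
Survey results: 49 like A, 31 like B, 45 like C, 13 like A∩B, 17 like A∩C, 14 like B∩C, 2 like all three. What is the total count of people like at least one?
83
|A∪B∪C| = 49+31+45-13-17-14+2 = 83.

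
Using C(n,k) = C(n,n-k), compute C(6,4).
15

Reasoning: C(6,4) = C(6,2) = 15.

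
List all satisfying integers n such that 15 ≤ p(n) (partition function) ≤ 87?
7, 8, 9, 10, 11, 12

Reasoning: Tabulating p(n) via p(n) = p(n−1) + p(n−2) − p(n−5) − p(n−7) + …: p(6)=11; p(7)=15; p(8)=22; p(9)=30; p(10)=42; p(11)=56; p(12)=77; p(13)=101. So valid n = 7, 8, 9, 10, 11, 12.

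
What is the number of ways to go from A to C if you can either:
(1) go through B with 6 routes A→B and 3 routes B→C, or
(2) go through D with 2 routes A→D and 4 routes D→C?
26

Working:
Route via B: 6×3=18. Route via D: 2×4=8. Total: 26.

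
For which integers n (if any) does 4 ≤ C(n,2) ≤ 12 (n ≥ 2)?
C(3,2)=3; C(4,2)=6; C(5,2)=10; C(6,2)=15. So valid n = 4, 5.

Answer: 4, 5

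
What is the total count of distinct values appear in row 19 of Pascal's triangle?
Row 19 has entries C(19,0)..C(19,19); by symmetry C(19,k)=C(19,19-k), giving 10 distinct values.
Final answer: 10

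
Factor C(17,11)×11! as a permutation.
P(17,11)

Reasoning: C(17,11)×11! = [17!/(11!(6)!)]×11! = 17!/(6)! = P(17,11) = 494,010,316,800.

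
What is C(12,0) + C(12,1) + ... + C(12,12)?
4,096

Solution: Sum of binomial coefficients = 2^12 = 4,096.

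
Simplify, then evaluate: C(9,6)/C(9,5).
2/3

Explanation: C(n,k+1)/C(n,k) = (n−k)/(k+1). Here (9−5)/(5+1) = 4/6 = 2/3.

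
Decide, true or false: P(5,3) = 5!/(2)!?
Permutation formula P(n,k) = n!/(n-k)!: 5!/2! = 120/2 = 60 = P(5,3). The statement holds.

Answer: True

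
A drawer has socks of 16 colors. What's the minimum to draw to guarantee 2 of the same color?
17

Reasoning: Worst case: 1 of each = 16. One more: 17.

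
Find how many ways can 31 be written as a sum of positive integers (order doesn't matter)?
6,842

Pentagonal recurrence p(n) = p(n−1) + p(n−2) − p(n−5) − p(n−7) + …: p(31) = p(30) + p(29) − p(26) − p(24) + p(19) + p(16) − p(9) − p(5) = 5,604 + 4,565 − 2,436 − 1,575 + 490 + 231 − 30 − 7 = 6,842.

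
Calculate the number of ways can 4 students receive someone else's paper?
Using D(n) = (n-1)[D(n-1) + D(n-2)]:
D(4) = (4-1) × [D(3) + D(2)]
      = 3 × [2 + 1]
      = 3 × 3
      = 9

Answer: 9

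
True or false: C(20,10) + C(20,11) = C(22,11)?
Pascal's identity gives C(21,11) = 352,716, whereas C(22,11) = 705,432.
Final answer: False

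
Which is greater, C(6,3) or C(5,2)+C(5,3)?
Equal
By Pascal's identity: C(6,3) = C(5,2)+C(5,3) = 20. Equal.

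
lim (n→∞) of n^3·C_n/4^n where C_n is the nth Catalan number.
C_n ~ 4^n/(n^(3/2)√π), so n^3·C_n/4^n ~ n^(3 − 3/2)/√π → ∞.

Answer: ∞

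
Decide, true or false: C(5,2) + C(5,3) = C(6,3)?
True

Pascal's identity: LHS = 10 + 10 = 20; RHS = C(6,3) = 20. Both sides agree, so the statement holds.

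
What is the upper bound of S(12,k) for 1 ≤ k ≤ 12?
1,379,400
Row S(12,k) for k = 1..12 (via S(n,k) = k·S(n−1,k) + S(n−1,k−1)): 1, 2,047, 86,526, 611,501, 1,379,400, 1,323,652, 627,396, 159,027, 22,275, 1,705, 66, 1. The row is unimodal; maximum at k = 5: 1,379,400.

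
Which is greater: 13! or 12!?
13!

13!=6,227,020,800, 12!=479,001,600. 13! > 12!.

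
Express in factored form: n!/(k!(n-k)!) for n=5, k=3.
C(5,3) = 10
This is the binomial coefficient C(5,3) = 10.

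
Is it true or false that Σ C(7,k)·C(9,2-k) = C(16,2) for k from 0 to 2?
True

Explanation: Vandermonde's identity gives C(16,2) = 120; RHS C(16,2) = 120.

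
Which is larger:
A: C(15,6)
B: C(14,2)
A

Explanation: A=C(15,6)=5,005, B=C(14,2)=91.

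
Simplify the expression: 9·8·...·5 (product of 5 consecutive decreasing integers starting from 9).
15,120

Working:
This is P(9,5) = 9!/(4)! = 15,120.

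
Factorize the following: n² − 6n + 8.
(n − 2)(n − 4)

Explanation: Seek roots whose sum is 6 and product is 8: (2, 4). So n² − 6n + 8 = (n − 2)(n − 4).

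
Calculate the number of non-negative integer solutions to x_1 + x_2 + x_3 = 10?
66

Solution: C(10+3-1, 3-1) = 66.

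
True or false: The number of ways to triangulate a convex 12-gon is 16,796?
True

Explanation: Triangulations of a convex 12-gon are counted by the Catalan number C_10: C_10 = C(20,10)/(10+1) = 184,756/11 = 16,796.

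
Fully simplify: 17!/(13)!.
This equals 17×16×...×14 = 57,120.

Answer: 57,120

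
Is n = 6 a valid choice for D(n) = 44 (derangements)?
No

Explanation: D(6) = (6-1)·[D(5) + D(4)] = 5·[44 + 9] = 265, which does not equal 44.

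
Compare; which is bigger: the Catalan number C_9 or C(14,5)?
C_9

Solution: C_9 = C(18,9)/(9+1) = 48,620/10 = 4,862; C(14,5) = 2,002.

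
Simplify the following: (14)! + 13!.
93,405,312,000

Explanation: (14)! + 13! = (14)·13! + 13! = (14+1)·13! = 15·13! = 93,405,312,000.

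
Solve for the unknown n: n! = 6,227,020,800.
13

Solution: n! is strictly increasing. 11! = 39,916,800, 12! = 479,001,600, 13! = 6,227,020,800 ✓. So n = 13.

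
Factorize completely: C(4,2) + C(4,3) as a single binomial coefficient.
C(5,3)
By Pascal's identity: C(4,2) + C(4,3) = C(5,3) = 10.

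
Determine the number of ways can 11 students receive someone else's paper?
Using D(n) = (n-1)[D(n-1) + D(n-2)]:
D(11) = (11-1) × [D(10) + D(9)]
      = 10 × [1334961 + 133496]
      = 10 × 1468457
      = 14,684,570

Answer: 14,684,570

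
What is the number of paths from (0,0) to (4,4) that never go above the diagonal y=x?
14
Counted by the Catalan number C_4: C_4 = C(8,4)/(4+1) = 70/5 = 14.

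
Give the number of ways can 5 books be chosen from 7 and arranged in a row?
2,520
P(7,5) = 7!/(7-5)! = 2,520.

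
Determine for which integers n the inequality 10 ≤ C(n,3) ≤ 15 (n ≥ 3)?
5

Reasoning: C(4,3)=4; C(5,3)=10; C(6,3)=20. So valid n = 5.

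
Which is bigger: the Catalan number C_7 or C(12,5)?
C(12,5)

Reasoning: C_7 = C(14,7)/(7+1) = 3,432/8 = 429; C(12,5) = 792.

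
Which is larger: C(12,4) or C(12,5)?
C(12,5)

Explanation: C(12,4)=495, C(12,5)=792.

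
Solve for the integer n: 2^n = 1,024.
10

Explanation: 2^10 = 1,024, so n = 10.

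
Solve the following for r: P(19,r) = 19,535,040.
6

Working:
P(19,r) = 19·18·…·(19−r+1), a product of r factors. Multiplying down from 19: 19 = 19; 19·18 = 342; 19·18·17 = 5,814; 19·18·17·16 = 93,024; 19·18·17·16·15 = 1,395,360; 19·18·17·16·15·14 = 19,535,040 ✓ (6 factors). So r = 6.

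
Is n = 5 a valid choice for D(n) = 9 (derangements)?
D(5) = (5-1)·[D(4) + D(3)] = 4·[9 + 2] = 44, which does not equal 9.
Final answer: No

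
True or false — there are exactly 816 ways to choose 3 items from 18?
True

Solution: C(18,3) = 816.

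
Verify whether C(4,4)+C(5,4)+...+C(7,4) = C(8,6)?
False

Explanation: Hockey stick identity gives Σ = C(8,5) = 56; RHS C(8,6) = 28.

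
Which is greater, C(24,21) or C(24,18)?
C(24,18)

Reasoning: C(24,21)=2,024, C(24,18)=134,596.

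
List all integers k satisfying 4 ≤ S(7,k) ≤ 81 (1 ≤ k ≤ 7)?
S(7,1)=1; S(7,2)=63; S(7,3)=301; S(7,4)=350; S(7,5)=140; S(7,6)=21; S(7,7)=1. So valid k = 2, 6.

Answer: 2, 6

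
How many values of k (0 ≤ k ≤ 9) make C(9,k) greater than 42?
Row 9 is unimodal and symmetric about k=9/2. C(9,2)=36 ≤ 42; C(9,3)=84 > 42; by symmetry C(9,k) > 42 for k = 3..6. That's 6 - 3 + 1 = 4 values.

Answer: 4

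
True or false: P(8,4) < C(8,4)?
False

Explanation: P(8,4) = 1,680 and C(8,4) = 70; P(n,r) = r! × C(n,r) so P > C whenever r ≥ 2.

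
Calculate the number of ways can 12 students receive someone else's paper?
176,214,841

Reasoning: Using D(n) = (n-1)[D(n-1) + D(n-2)]:
D(12) = (12-1) × [D(11) + D(10)]
      = 11 × [14684570 + 1334961]
      = 11 × 16019531
      = 176,214,841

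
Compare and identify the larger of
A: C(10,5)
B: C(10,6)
A

Solution: A=C(10,5)=252, B=C(10,6)=210.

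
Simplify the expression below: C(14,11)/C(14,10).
4/11
C(n,k+1)/C(n,k) = (n−k)/(k+1). Here (14−10)/(10+1) = 4/11 = 4/11.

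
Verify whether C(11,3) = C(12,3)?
LHS = C(11,3) = 165; RHS = C(12,3) = 220. 165 ≠ 220, so the statement does not hold.
Final answer: False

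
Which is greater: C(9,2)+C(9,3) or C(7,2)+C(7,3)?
C(9,2)+C(9,3)
First=120, Second=56.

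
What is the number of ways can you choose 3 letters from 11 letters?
C(11,3) = 11! / (3! × (11-3)!)
         = 11! / (3! × 8!)
         = 165
Final answer: 165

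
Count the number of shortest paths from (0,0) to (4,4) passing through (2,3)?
30
To (2,3): C(5,2)=10. From there: C(3,2)=3. Total: 30.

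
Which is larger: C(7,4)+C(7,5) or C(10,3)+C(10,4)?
C(10,3)+C(10,4)

Working:
First=56, Second=330.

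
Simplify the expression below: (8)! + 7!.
45,360

(8)! + 7! = (8)·7! + 7! = (8+1)·7! = 9·7! = 45,360.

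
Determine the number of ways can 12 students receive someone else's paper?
Using D(n) = (n-1)[D(n-1) + D(n-2)]:
D(12) = (12-1) × [D(11) + D(10)]
      = 11 × [14684570 + 1334961]
      = 11 × 16019531
      = 176,214,841

Answer: 176,214,841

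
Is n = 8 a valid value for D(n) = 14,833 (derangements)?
Yes

Solution: D(8) = (8-1)·[D(7) + D(6)] = 7·[1,854 + 265] = 14,833, which equals 14,833.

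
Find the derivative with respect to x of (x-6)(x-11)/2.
(2x - 17)/2

Working:
d/dx[(x-6)(x-11)] = (x-11) + (x-6) = 2x - 17. Dividing by 2 gives (2x - 17)/2.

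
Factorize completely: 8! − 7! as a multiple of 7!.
8! − 7! = 8·7! − 7! = (8 − 1)·7! = 7 × 7! = 35,280.

Answer: 7 × 7! = 35,280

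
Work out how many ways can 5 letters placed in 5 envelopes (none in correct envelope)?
44

Solution: Using D(n) = (n-1)[D(n-1) + D(n-2)]:
D(5) = (5-1) × [D(4) + D(3)]
      = 4 × [9 + 2]
      = 4 × 11
      = 44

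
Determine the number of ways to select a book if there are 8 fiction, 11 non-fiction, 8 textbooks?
By the addition principle: 8 + 11 + 8 = 27.

Answer: 27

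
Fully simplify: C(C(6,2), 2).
105
C(6,2) = 15, then C(15, 2) = 105.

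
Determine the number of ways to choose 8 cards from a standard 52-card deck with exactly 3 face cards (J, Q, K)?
144,761,760

Working:
12 face cards and 40 non-face cards: C(12,3) × C(40,5) = 220 × 658,008 = 144,761,760.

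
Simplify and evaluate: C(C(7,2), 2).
210

Solution: C(7,2) = 21, then C(21, 2) = 210.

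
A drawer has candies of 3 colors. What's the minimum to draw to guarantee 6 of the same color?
Worst case: 5 of each = 15. One more: 16.

Answer: 16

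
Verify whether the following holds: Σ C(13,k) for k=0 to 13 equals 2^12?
False

Working:
Binomial theorem: Σ C(13,k) = (1+1)^13 = 2^13 = 8,192; RHS 2^12 = 4,096.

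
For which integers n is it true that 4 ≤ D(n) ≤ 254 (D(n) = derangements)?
4, 5

Solution: Using D(n) = (n−1)[D(n−1) + D(n−2)] with D(1)=0, D(2)=1: D(3)=2; D(4)=9; D(5)=44; D(6)=265. So valid n = 4, 5.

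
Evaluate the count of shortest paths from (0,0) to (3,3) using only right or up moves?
Choose 3 rights from 6 moves: C(6,3) = 20.

Answer: 20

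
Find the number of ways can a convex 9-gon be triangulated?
429

Using the Catalan number formula: C_n = C(2n, n) / (n+1)
C_7 = C(14, 7) / (7+1)
     = 3432 / 8
     = 429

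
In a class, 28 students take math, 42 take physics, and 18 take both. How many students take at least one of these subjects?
52

Reasoning: |A∪B| = |A|+|B|-|A∩B| = 28+42-18 = 52.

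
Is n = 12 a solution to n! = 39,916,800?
12! = 12·11! = 12·39,916,800 = 479,001,600, which does not equal 39,916,800.

Answer: No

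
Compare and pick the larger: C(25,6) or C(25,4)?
C(25,6)=177,100, C(25,4)=12,650.
Final answer: C(25,6)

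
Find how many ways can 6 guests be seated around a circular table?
120

Explanation: Circular arrangements: (6-1)! = 120.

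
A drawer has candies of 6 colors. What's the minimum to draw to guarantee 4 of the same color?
19

Working:
Worst case: 3 of each = 18. One more: 19.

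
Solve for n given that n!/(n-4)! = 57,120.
17

Working:
n!/(n-4)! = n×(n-1)×(n-2)×(n-3), a product of 4 consecutive integers ≈ (n−1.5)^4. 57,120^(1/4) + 1.5 ≈ 17.0; check n = 17: 17×16×15×14 = 57,120 ✓. So n = 17.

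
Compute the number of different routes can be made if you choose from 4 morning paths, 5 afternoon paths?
By the multiplication principle: 4 × 5 = 20.
Final answer: 20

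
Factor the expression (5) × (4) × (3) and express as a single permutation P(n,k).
P(5,3) = 5!/(2)!

Product of 3 consecutive descending integers starting at 5: P(5,3) = 5!/2! = 60.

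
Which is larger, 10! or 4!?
10!
10!=3,628,800, 4!=24. 10! > 4!.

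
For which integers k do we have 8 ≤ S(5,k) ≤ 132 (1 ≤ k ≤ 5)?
2, 3, 4
S(5,1)=1; S(5,2)=15; S(5,3)=25; S(5,4)=10; S(5,5)=1. So valid k = 2, 3, 4.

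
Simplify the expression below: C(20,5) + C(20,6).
By Pascal's identity: C(21,6) = 54,264.
Final answer: 54,264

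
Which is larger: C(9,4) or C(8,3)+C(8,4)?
By Pascal's identity: C(9,4) = C(8,3)+C(8,4) = 126. Equal.
Final answer: Equal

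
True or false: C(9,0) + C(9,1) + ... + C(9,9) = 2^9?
Binomial theorem with x = y = 1: Σ C(9,i) = (1+1)^9 = 2^9 = 512. The statement holds.
Final answer: True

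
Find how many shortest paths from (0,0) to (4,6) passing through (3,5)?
112

Working:
To (3,5): C(8,3)=56. From there: C(2,1)=2. Total: 112.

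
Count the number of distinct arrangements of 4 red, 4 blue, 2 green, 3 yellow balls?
900,900

Reasoning: Multinomial: 13!/(4! × 4! × 2! × 3!) = 900,900.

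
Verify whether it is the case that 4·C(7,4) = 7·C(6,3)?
True

Absorption identity k·C(n,k) = n·C(n-1,k-1). LHS = 4·35 = 140; RHS = 7·20 = 140.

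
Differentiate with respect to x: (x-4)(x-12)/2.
(2x - 16)/2

Reasoning: d/dx[(x-4)(x-12)] = (x-12) + (x-4) = 2x - 16. Dividing by 2 gives (2x - 16)/2.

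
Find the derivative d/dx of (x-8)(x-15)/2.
(2x - 23)/2

Solution: d/dx[(x-8)(x-15)] = (x-15) + (x-8) = 2x - 23. Dividing by 2 gives (2x - 23)/2.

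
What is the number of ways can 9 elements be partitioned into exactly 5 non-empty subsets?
This equals S(9,5), the Stirling number of the 2nd kind.
Using the Stirling recurrence: S(n,k) = k·S(n-1,k) + S(n-1,k-1)
S(9,5) = 5·S(8,5) + S(8,4)
         = 5·1050 + 1701
         = 5250 + 1701
         = 6,951
Final answer: 6,951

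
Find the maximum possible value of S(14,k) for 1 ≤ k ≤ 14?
63,436,373

Explanation: Row S(14,k) for k = 1..14 (via S(n,k) = k·S(n−1,k) + S(n−1,k−1)): 1, 8,191, 788,970, 10,391,745, 40,075,035, 63,436,373, 49,329,280, 20,912,320, 5,135,130, 752,752, 66,066, 3,367, 91, 1. The row is unimodal; maximum at k = 6: 63,436,373.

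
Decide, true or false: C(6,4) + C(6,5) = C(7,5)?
Pascal's identity: LHS = 15 + 6 = 21; RHS = C(7,5) = 21. Both sides agree, so the statement holds.

Answer: True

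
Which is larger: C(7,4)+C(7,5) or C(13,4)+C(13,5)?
C(13,4)+C(13,5)

Working:
First=56, Second=2,002.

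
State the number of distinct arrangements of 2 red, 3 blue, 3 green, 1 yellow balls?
Multinomial: 9!/(2! × 3! × 3! × 1!) = 5,040.

Answer: 5,040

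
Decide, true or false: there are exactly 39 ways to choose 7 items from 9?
False

Solution: C(9,7) = 36 ≠ 39.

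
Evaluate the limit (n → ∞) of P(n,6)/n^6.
1

Working:
P(n,6) = n(n-1)···(n-5) ≈ n^6 for large n. Limit = 1.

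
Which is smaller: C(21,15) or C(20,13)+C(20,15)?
C(21,15)
C(21,15)=54,264; C(20,13)+C(20,15)=77,520+15,504=93,024.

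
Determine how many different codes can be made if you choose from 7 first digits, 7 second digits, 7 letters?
343
By the multiplication principle: 7 × 7 × 7 = 343.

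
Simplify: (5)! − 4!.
96

Solution: (5)! − 4! = (5)·4! − 4! = (5−1)·4! = 4·4! = 96.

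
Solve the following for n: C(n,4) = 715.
13

Working:
C(n,4) = n(n−1)(n−2)(n−3)/4! is increasing in n, and n(n−1)(n−2)(n−3) = 4!·715 = 17,160 ≈ (n−1.5)^4 gives n ≈ 12.9. Check: C(11,4) = 330, C(12,4) = 495, C(13,4) = 715 ✓. So n = 13.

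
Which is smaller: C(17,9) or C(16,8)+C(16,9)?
Equal

Working:
By Pascal's identity: C(17,9) = C(16,8)+C(16,9) = 24,310. Equal.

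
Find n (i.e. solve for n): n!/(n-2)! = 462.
n!/(n-2)! = n×(n-1), a product of 2 consecutive integers ≈ (n−0.5)^2. 462^(1/2) + 0.5 ≈ 22.0; check n = 22: 22×21 = 462 ✓. So n = 22.
Final answer: 22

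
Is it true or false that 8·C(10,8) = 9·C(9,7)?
False

Absorption identity k·C(n,k) = n·C(n-1,k-1). LHS = 8·45 = 360; RHS = 9·36 = 324.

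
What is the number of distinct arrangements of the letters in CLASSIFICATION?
1,816,214,400
Word has 14 letters (C=2, L=1, A=2, S=2, I=3, F=1, T=1, O=1, N=1). Arrangements: 14!/Π(k!) = 1,816,214,400.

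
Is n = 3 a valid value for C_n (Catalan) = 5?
C_3 = C(6,3)/(3+1) = 20/4 = 5, which equals 5.

Answer: Yes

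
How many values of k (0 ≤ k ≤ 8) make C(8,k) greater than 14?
5
Row 8 is unimodal and symmetric about k=8/2. C(8,1)=8 ≤ 14; C(8,2)=28 > 14; by symmetry C(8,k) > 14 for k = 2..6. That's 6 - 2 + 1 = 5 values.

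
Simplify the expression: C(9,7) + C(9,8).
45

Explanation: By Pascal's identity: C(10,8) = 45.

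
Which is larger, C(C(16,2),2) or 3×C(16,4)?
C(C(16,2),2)=7,140, 3×C(16,4)=5,460.
Final answer: C(C(16,2),2)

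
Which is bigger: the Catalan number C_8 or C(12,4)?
C_8
C_8 = C(16,8)/(8+1) = 12,870/9 = 1,430; C(12,4) = 495.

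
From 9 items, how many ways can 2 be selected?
36

Solution: C(9,2) = 9! / (2! × (9-2)!)
         = 9! / (2! × 7!)
         = 36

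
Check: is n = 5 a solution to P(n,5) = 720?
P(5,5) = 5·4·3·2·1 = 120, which does not equal 720.
Final answer: No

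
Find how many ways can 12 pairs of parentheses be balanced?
208,012
Using the Catalan number formula: C_n = C(2n, n) / (n+1)
C_12 = C(24, 12) / (12+1)
     = 2704156 / 13
     = 208,012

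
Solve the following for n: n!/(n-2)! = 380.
n!/(n-2)! = n×(n-1), a product of 2 consecutive integers ≈ (n−0.5)^2. 380^(1/2) + 0.5 ≈ 20.0; check n = 20: 20×19 = 380 ✓. So n = 20.
Final answer: 20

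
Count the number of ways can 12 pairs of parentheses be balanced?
208,012

Working:
Using the Catalan number formula: C_n = C(2n, n) / (n+1)
C_12 = C(24, 12) / (12+1)
     = 2704156 / 13
     = 208,012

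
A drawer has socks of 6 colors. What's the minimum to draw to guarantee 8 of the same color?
43

Reasoning: Worst case: 7 of each = 42. One more: 43.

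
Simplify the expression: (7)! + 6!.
(7)! + 6! = (7)·6! + 6! = (7+1)·6! = 8·6! = 5,760.
Final answer: 5,760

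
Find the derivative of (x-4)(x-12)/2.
d/dx[(x-4)(x-12)] = (x-12) + (x-4) = 2x - 16. Dividing by 2 gives (2x - 16)/2.
Final answer: (2x - 16)/2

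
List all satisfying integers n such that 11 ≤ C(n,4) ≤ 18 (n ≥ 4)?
6

Explanation: C(5,4)=5; C(6,4)=15; C(7,4)=35. So valid n = 6.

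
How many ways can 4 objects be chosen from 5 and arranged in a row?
P(5,4) = 5!/(5-4)! = 120.
Final answer: 120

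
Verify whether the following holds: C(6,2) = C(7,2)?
False

Reasoning: LHS = C(6,2) = 15; RHS = C(7,2) = 21. 15 ≠ 21, so the statement does not hold.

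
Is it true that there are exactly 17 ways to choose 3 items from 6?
False

Working:
C(6,3) = 20 ≠ 17.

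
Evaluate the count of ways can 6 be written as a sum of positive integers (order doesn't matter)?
11
Pentagonal recurrence p(n) = p(n−1) + p(n−2) − p(n−5) − p(n−7) + …: p(6) = p(5) + p(4) − p(1) = 7 + 5 − 1 = 11.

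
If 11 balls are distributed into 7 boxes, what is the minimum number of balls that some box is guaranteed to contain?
2
Pigeonhole: ⌈11/7⌉ = 2.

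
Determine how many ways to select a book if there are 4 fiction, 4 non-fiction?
8

Working:
By the addition principle: 4 + 4 = 8.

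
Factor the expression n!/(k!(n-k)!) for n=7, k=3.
C(7,3) = 35

Solution: This is the binomial coefficient C(7,3) = 35.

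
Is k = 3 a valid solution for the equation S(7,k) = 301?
Yes

Explanation: S(7,3) = 3·S(6,3) + S(6,2) = 3·90 + 31 = 301, which equals 301.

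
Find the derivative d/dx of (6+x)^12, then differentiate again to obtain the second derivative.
132(6+x)^10

Reasoning: First derivative: 12(6+x)^{11}. Second derivative: 12·11·(6+x)^{10} = 132(6+x)^{10}.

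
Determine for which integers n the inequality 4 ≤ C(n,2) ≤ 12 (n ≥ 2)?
4, 5

Reasoning: C(3,2)=3; C(4,2)=6; C(5,2)=10; C(6,2)=15. So valid n = 4, 5.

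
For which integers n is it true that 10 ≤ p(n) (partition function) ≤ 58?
Tabulating p(n) via p(n) = p(n−1) + p(n−2) − p(n−5) − p(n−7) + …: p(5)=7; p(6)=11; p(7)=15; p(8)=22; p(9)=30; p(10)=42; p(11)=56; p(12)=77. So valid n = 6, 7, 8, 9, 10, 11.

Answer: 6, 7, 8, 9, 10, 11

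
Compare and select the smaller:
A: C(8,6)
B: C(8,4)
A

Reasoning: A=C(8,6)=28, B=C(8,4)=70.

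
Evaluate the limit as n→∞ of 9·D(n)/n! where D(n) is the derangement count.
9/e

Reasoning: D(n)/n! → 1/e, so 9·D(n)/n! → 9/e.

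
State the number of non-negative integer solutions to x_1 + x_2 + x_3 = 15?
136

Explanation: C(15+3-1, 3-1) = 136.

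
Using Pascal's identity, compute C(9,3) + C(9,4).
210

Solution: C(9,3) + C(9,4) = C(10,4) = 210.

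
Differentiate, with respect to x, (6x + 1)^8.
48(6x + 1)^7

Explanation: Chain rule: 8(6x+1)^{7} × 6 = 48(6x+1)^{7}.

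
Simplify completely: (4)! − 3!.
18

Explanation: (4)! − 3! = (4)·3! − 3! = (4−1)·3! = 3·3! = 18.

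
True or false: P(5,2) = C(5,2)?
False

Reasoning: P(5,2) = 20 but C(5,2) = 10; they differ by a factor of 2! = 2, so the statement does not hold.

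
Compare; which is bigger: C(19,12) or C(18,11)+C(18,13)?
C(19,12)

C(19,12)=50,388; C(18,11)+C(18,13)=31,824+8,568=40,392.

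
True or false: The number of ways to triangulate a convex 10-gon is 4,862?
False

Working:
Triangulations of a convex 10-gon are counted by the Catalan number C_8: C_8 = C(16,8)/(8+1) = 12,870/9 = 1,430.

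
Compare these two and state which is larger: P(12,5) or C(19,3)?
P(12,5)

P(12,5)=95,040, C(19,3)=969.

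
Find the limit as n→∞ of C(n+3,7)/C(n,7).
1
Both numerator and denominator grow as n^7/7! for large n, so the ratio → 1.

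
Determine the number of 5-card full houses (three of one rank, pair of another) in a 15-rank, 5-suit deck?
Triple rank: 15. Triple suits: C(5,3)=10. Pair rank: 14. Pair suits: C(5,2)=10. Total: 21,000.
Final answer: 21,000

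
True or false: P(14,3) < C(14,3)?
P(14,3) = 2,184 and C(14,3) = 364; P(n,r) = r! × C(n,r) so P > C whenever r ≥ 2.
Final answer: False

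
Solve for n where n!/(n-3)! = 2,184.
n!/(n-3)! = n×(n-1)×(n-2), a product of 3 consecutive integers ≈ (n−1)^3. 2,184^(1/3) + 1 ≈ 14.0; check n = 14: 14×13×12 = 2,184 ✓. So n = 14.

Answer: 14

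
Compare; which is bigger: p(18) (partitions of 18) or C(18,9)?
C(18,9)

Pentagonal recurrence p(n) = p(n−1) + p(n−2) − p(n−5) − p(n−7) + …: p(18) = p(17) + p(16) − p(13) − p(11) + p(6) + p(3) = 297 + 231 − 101 − 56 + 11 + 3 = 385; C(18,9) = 48,620.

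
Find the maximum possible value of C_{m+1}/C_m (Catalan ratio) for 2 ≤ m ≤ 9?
38/11

Working:
C_{m+1}/C_m = 2(2m+1)/(m+2), which increases with m. Maximum at m = 9: 2·19/11 = 38/11.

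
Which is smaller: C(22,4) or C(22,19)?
C(22,19)

Working:
C(22,4)=7,315, C(22,19)=1,540.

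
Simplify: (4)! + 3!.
30

Explanation: (4)! + 3! = (4)·3! + 3! = (4+1)·3! = 5·3! = 30.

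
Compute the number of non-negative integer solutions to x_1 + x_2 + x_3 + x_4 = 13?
560

Solution: C(13+4-1, 4-1) = 560.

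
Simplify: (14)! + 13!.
(14)! + 13! = (14)·13! + 13! = (14+1)·13! = 15·13! = 93,405,312,000.

Answer: 93,405,312,000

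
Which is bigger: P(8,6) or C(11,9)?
P(8,6)=20,160, C(11,9)=55.

Answer: P(8,6)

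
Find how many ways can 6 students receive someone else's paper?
265
Using D(n) = (n-1)[D(n-1) + D(n-2)]:
D(6) = (6-1) × [D(5) + D(4)]
      = 5 × [44 + 9]
      = 5 × 53
      = 265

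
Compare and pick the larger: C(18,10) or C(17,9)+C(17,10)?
By Pascal's identity: C(18,10) = C(17,9)+C(17,10) = 43,758. Equal.

Answer: Equal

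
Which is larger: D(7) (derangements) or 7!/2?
7!/2

Solution: D(7) = (7-1)·[D(6) + D(5)] = 6·[265 + 44] = 1,854; 7!/2 = 5,040/2 = 2,520.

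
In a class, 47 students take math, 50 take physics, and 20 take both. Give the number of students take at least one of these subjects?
77

|A∪B| = |A|+|B|-|A∩B| = 47+50-20 = 77.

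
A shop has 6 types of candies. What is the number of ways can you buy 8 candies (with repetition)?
Stars and bars: C(8+6-1, 8) = C(13, 8) = 1,287.

Answer: 1,287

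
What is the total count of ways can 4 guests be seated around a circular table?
6

Explanation: Circular arrangements: (4-1)! = 6.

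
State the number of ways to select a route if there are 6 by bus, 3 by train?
9

Explanation: By the addition principle: 6 + 3 = 9.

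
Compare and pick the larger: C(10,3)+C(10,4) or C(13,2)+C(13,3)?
C(13,2)+C(13,3)

First=330, Second=364.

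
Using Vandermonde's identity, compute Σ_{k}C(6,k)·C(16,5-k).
26,334

= C(6+16,5) = C(22,5) = 26,334.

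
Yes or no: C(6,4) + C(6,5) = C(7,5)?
Yes
Pascal's identity: LHS = 15 + 6 = 21; RHS = C(7,5) = 21. Both sides agree, so the statement holds.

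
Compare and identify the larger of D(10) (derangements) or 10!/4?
D(10)

Explanation: D(10) = (10-1)·[D(9) + D(8)] = 9·[133,496 + 14,833] = 1,334,961; 10!/4 = 3,628,800/4 = 907,200.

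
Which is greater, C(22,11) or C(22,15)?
C(22,11)
C(22,11)=705,432, C(22,15)=170,544.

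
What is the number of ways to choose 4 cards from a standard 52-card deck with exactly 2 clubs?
13 clubs and 39 non-clubs: C(13,2) × C(39,2) = 78 × 741 = 57,798.
Final answer: 57,798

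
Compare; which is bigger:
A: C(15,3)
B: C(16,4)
B

Solution: A=C(15,3)=455, B=C(16,4)=1,820.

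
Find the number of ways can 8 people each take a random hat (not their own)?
14,833

Explanation: Using D(n) = (n-1)[D(n-1) + D(n-2)]:
D(8) = (8-1) × [D(7) + D(6)]
      = 7 × [1854 + 265]
      = 7 × 2119
      = 14,833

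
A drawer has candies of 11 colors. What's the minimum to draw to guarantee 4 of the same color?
34
Worst case: 3 of each = 33. One more: 34.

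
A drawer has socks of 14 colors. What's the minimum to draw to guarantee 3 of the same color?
29

Explanation: Worst case: 2 of each = 28. One more: 29.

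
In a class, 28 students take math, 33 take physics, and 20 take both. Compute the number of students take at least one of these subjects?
41

Reasoning: |A∪B| = |A|+|B|-|A∩B| = 28+33-20 = 41.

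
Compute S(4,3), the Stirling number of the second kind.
6

Using the Stirling recurrence: S(n,k) = k·S(n-1,k) + S(n-1,k-1)
S(4,3) = 3·S(3,3) + S(3,2)
         = 3·1 + 3
         = 3 + 3
         = 6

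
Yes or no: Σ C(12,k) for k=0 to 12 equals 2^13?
Binomial theorem: Σ C(12,k) = (1+1)^12 = 2^12 = 4,096; RHS 2^13 = 8,192.
Final answer: No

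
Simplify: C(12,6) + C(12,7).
1,716
By Pascal's identity: C(13,7) = 1,716.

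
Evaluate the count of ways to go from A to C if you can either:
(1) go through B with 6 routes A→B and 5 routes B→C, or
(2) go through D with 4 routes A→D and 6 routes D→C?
54

Solution: Route via B: 6×5=30. Route via D: 4×6=24. Total: 54.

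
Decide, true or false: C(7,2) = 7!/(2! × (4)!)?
False

Working:
The correct denominator is 2!×5!, giving C(7,2) = 21; the stated RHS is 7!/(2!×4!) = 105 ≠ 21, so the statement does not hold.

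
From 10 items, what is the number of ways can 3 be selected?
C(10,3) = 10! / (3! × (10-3)!)
         = 10! / (3! × 7!)
         = 120
Final answer: 120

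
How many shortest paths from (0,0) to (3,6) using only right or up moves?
84

Working:
Choose 3 rights from 9 moves: C(9,3) = 84.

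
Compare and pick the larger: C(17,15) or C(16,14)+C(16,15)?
Equal
By Pascal's identity: C(17,15) = C(16,14)+C(16,15) = 136. Equal.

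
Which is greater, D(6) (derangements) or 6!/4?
D(6) = (6-1)·[D(5) + D(4)] = 5·[44 + 9] = 265; 6!/4 = 720/4 = 180.
Final answer: D(6)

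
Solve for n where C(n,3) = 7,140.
36

C(n,3) = n(n−1)(n−2)/3! is increasing in n, and n(n−1)(n−2) = 3!·7,140 = 42,840 ≈ (n−1)^3 gives n ≈ 36.0. Check: C(34,3) = 5,984, C(35,3) = 6,545, C(36,3) = 7,140 ✓. So n = 36.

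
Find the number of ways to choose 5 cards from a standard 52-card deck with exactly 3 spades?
211,926

Explanation: 13 spades and 39 non-spades: C(13,3) × C(39,2) = 286 × 741 = 211,926.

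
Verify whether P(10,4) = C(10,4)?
False

P(10,4) = 5,040 but C(10,4) = 210; they differ by a factor of 4! = 24, so the statement does not hold.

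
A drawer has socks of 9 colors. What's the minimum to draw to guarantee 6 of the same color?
46

Worst case: 5 of each = 45. One more: 46.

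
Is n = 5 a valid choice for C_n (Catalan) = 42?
Yes

Explanation: C_5 = C(10,5)/(5+1) = 252/6 = 42, which equals 42.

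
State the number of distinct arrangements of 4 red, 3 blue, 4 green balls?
11,550

Reasoning: Multinomial: 11!/(4! × 3! × 4!) = 11,550.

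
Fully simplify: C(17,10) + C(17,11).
31,824

Working:
By Pascal's identity: C(18,11) = 31,824.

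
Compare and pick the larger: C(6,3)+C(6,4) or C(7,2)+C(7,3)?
C(7,2)+C(7,3)

Reasoning: First=35, Second=56.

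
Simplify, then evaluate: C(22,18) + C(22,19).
By Pascal's identity: C(23,19) = 8,855.

Answer: 8,855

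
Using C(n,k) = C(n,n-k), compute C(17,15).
136

Reasoning: C(17,15) = C(17,2) = 136.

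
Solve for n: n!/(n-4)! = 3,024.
9

Explanation: n!/(n-4)! = n×(n-1)×(n-2)×(n-3), a product of 4 consecutive integers ≈ (n−1.5)^4. 3,024^(1/4) + 1.5 ≈ 8.9; check n = 9: 9×8×7×6 = 3,024 ✓. So n = 9.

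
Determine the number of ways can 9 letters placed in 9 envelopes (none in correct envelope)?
Using D(n) = (n-1)[D(n-1) + D(n-2)]:
D(9) = (9-1) × [D(8) + D(7)]
      = 8 × [14833 + 1854]
      = 8 × 16687
      = 133,496
Final answer: 133,496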